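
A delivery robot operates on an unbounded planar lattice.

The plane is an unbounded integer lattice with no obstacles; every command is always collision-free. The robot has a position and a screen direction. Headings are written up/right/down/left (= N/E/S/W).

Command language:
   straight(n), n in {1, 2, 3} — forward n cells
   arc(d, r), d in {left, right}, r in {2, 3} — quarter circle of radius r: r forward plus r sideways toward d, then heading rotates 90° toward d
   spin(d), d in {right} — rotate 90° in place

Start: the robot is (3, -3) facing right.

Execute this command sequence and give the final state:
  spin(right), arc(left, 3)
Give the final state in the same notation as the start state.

begin: (3, -3) facing right
step 1 (spin(right)): (3, -3) facing down
step 2 (arc(left, 3)): (6, -6) facing right

(6, -6) facing right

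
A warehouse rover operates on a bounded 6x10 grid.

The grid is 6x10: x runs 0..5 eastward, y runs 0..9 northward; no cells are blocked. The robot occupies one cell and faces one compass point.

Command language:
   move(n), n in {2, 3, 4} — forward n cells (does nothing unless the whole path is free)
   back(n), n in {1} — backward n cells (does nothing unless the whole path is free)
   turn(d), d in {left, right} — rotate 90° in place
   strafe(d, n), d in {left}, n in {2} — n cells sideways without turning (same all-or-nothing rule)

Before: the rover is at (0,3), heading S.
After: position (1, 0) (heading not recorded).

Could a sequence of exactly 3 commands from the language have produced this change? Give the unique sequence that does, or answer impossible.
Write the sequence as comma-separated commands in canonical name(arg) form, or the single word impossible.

move(3), turn(right), back(1)

key: order matters: swapping move(3) and back(1) lands elsewhere
from: at (0,3), heading S
1. move(3) → at (0,0), heading S
2. turn(right) → at (0,0), heading W
3. back(1) → at (1,0), heading W
no rival 3-sequence matches.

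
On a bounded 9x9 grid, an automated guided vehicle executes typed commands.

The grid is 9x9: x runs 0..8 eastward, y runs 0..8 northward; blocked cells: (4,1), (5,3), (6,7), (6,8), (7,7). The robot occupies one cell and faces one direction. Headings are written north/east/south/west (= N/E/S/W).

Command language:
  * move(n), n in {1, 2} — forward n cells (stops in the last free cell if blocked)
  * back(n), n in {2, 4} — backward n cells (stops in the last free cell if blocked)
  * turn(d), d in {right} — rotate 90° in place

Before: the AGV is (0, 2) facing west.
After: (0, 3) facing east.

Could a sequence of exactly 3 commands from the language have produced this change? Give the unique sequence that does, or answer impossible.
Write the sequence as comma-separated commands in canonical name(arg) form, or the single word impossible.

turn(right), move(1), turn(right)

key: cell and facing (now E) both changed — the 3 commands mix motion and turning
from: (0, 2) facing west
step 1 (turn(right)): (0, 2) facing north
step 2 (move(1)): (0, 3) facing north
step 3 (turn(right)): (0, 3) facing east
uniquely the one of 125 3-step routes that fits.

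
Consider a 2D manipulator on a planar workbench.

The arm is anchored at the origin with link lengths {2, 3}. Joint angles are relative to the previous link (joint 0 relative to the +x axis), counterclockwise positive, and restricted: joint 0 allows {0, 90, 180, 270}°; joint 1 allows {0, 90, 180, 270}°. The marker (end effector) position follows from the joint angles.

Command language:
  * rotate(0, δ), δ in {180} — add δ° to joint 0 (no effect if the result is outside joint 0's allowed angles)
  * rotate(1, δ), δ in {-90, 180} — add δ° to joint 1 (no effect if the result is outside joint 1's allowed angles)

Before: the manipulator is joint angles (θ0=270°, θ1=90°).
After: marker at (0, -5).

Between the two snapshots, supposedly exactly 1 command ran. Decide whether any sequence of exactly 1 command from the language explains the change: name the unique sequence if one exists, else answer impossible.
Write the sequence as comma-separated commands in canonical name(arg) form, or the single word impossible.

begin: joint angles (θ0=270°, θ1=90°)
[1] after rotate(1, -90): joint angles (θ0=270°, θ1=0°)
uniquely the one of 3 1-step routes that fits.

rotate(1, -90)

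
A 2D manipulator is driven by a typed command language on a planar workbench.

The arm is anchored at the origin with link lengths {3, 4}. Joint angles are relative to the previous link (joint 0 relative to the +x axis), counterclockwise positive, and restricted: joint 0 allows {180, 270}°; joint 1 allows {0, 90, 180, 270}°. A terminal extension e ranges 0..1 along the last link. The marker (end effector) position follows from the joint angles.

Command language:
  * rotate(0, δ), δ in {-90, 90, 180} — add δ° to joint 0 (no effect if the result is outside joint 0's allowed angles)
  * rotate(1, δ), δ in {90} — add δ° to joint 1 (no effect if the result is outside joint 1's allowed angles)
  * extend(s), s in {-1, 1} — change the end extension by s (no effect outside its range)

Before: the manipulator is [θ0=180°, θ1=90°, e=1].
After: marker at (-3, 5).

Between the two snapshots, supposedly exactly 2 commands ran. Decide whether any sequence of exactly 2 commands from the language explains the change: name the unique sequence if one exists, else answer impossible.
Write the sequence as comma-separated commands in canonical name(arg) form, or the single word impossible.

rotate(1, 90), rotate(1, 90)

start: [θ0=180°, θ1=90°, e=1]
t=1 rotate(1, 90) ⇒ [θ0=180°, θ1=180°, e=1]
t=2 rotate(1, 90) ⇒ [θ0=180°, θ1=270°, e=1]
no rival 2-sequence matches.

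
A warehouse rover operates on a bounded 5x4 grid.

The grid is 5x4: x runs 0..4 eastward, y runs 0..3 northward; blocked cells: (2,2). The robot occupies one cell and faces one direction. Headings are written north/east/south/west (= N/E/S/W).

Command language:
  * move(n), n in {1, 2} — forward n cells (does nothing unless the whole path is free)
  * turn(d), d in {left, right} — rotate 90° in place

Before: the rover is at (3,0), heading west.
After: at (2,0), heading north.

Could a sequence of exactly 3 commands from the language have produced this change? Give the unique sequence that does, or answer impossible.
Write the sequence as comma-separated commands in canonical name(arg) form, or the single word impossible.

move(1), turn(right), move(2)

key: move(2) would hit the blocked cell at (2,2), so it does nothing
t0: at (3,0), heading west
t=1 move(1) ⇒ at (2,0), heading west
t=2 turn(right) ⇒ at (2,0), heading north
t=3 move(2) ⇒ at (2,0), heading north
no rival 3-sequence matches.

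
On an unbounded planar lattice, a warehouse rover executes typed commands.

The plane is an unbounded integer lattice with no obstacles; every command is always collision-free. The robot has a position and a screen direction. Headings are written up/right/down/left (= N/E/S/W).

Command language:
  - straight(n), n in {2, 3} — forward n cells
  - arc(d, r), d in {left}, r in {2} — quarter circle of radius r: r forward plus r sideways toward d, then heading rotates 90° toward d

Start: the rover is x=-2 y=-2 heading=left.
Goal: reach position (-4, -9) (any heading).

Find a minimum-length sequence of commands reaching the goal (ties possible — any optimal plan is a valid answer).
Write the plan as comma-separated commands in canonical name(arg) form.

begin: x=-2 y=-2 heading=left
[1] after arc(left, 2): x=-4 y=-4 heading=down
[2] after straight(2): x=-4 y=-6 heading=down
[3] after straight(3): x=-4 y=-9 heading=down
no 2-step plan works, so 3 is optimal.

arc(left, 2), straight(2), straight(3)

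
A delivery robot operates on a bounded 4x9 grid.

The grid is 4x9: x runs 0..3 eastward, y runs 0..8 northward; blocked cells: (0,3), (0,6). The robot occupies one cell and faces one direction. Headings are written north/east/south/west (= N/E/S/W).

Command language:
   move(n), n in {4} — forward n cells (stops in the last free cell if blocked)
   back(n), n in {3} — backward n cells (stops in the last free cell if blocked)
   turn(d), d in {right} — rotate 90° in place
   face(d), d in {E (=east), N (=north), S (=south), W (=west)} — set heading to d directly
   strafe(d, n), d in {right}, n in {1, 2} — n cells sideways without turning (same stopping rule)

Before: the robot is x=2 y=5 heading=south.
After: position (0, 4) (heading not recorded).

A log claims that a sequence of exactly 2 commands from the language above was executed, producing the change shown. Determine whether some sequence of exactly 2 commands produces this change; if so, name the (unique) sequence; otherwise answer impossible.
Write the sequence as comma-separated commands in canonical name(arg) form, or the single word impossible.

key: move(4) is stopped early by the blocked cell at (0,3)
from: x=2 y=5 heading=south
step 1 (strafe(right, 2)): x=0 y=5 heading=south
step 2 (move(4)): x=0 y=4 heading=south
all 81 alternatives checked — unique.

strafe(right, 2), move(4)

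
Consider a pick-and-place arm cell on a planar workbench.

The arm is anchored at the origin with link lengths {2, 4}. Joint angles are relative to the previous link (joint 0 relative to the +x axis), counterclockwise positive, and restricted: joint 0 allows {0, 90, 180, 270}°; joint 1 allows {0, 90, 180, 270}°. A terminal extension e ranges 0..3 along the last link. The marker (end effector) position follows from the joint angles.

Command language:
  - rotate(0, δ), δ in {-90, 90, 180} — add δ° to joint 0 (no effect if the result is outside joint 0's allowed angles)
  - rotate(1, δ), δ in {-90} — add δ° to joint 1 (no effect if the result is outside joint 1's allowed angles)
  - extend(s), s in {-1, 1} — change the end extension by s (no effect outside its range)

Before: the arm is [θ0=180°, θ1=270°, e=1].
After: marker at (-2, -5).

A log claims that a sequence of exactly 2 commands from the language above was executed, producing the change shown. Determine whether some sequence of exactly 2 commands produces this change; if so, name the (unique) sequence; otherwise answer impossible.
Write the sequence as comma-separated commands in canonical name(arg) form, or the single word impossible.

start: [θ0=180°, θ1=270°, e=1]
1. rotate(1, -90) → [θ0=180°, θ1=180°, e=1]
2. rotate(1, -90) → [θ0=180°, θ1=90°, e=1]
no rival 2-sequence matches.

rotate(1, -90), rotate(1, -90)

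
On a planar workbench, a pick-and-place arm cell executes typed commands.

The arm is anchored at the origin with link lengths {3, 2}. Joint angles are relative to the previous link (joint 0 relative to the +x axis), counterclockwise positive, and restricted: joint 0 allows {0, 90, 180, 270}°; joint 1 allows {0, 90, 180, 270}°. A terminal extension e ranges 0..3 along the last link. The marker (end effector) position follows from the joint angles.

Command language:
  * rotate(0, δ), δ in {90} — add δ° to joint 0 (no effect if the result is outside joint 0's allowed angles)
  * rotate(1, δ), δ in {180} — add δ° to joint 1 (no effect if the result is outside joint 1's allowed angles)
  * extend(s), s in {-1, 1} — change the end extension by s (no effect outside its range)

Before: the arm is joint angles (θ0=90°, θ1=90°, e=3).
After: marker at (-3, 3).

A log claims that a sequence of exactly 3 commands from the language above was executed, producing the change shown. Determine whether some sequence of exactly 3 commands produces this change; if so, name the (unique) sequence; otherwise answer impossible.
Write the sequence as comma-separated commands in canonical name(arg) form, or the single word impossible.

extend(1), extend(-1), extend(-1)

key: running extend(-1) before extend(1) would end elsewhere — order is forced
t0: joint angles (θ0=90°, θ1=90°, e=3)
1. extend(1) → joint angles (θ0=90°, θ1=90°, e=3)
2. extend(-1) → joint angles (θ0=90°, θ1=90°, e=2)
3. extend(-1) → joint angles (θ0=90°, θ1=90°, e=1)
all 64 alternatives checked — unique.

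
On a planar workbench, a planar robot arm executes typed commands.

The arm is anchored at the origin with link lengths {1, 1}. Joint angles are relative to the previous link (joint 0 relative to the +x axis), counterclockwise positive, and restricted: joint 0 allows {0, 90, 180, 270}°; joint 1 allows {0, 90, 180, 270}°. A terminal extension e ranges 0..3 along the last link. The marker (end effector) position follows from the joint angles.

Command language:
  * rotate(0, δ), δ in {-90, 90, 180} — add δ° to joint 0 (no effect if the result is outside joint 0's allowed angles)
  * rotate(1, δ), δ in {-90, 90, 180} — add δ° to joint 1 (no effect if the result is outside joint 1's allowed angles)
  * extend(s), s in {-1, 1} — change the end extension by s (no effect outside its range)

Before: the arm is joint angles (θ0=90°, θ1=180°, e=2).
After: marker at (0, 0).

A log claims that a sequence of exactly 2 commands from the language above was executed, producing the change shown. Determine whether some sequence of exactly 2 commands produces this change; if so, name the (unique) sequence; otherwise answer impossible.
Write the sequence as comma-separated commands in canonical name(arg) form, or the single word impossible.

initial: joint angles (θ0=90°, θ1=180°, e=2)
t=1 extend(-1) ⇒ joint angles (θ0=90°, θ1=180°, e=1)
t=2 extend(-1) ⇒ joint angles (θ0=90°, θ1=180°, e=0)
all 64 alternatives checked — unique.

extend(-1), extend(-1)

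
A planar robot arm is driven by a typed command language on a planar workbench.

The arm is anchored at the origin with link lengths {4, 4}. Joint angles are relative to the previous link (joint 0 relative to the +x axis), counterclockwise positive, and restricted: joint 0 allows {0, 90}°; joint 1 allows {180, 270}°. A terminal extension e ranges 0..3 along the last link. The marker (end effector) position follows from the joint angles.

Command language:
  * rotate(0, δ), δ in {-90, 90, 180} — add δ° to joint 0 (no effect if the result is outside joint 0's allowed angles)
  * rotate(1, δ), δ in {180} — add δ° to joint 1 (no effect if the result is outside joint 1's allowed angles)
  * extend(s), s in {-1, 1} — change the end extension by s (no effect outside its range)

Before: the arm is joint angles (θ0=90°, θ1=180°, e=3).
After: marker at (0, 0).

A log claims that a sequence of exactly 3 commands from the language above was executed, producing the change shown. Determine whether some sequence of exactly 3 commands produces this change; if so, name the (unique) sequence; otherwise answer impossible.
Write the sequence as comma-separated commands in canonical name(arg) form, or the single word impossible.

extend(-1), extend(-1), extend(-1)

initial: joint angles (θ0=90°, θ1=180°, e=3)
[1] after extend(-1): joint angles (θ0=90°, θ1=180°, e=2)
[2] after extend(-1): joint angles (θ0=90°, θ1=180°, e=1)
[3] after extend(-1): joint angles (θ0=90°, θ1=180°, e=0)
no other 3-command option fits: unique.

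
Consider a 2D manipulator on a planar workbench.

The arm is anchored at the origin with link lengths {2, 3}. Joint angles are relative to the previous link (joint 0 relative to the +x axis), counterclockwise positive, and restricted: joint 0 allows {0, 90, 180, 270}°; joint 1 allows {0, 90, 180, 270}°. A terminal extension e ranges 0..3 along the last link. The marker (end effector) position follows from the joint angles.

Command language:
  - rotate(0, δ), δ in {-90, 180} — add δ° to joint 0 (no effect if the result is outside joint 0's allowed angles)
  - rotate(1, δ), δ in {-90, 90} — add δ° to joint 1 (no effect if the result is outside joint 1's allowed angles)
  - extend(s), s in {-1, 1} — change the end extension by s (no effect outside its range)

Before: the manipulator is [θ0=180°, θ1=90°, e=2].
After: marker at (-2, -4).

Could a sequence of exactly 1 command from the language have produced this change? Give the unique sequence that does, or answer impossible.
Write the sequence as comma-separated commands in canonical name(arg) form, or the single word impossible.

extend(-1)

begin: [θ0=180°, θ1=90°, e=2]
[1] after extend(-1): [θ0=180°, θ1=90°, e=1]
no rival 1-sequence matches.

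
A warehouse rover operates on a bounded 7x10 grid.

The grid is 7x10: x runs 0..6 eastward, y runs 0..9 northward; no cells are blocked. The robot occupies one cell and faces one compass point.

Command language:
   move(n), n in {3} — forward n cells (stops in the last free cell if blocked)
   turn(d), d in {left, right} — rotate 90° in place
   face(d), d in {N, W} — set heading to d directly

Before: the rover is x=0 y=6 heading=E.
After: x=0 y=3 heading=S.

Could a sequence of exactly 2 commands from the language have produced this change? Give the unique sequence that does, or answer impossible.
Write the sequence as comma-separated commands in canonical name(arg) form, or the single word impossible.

key: running move(3) before turn(right) would end elsewhere — order is forced
from: x=0 y=6 heading=E
t=1 turn(right) ⇒ x=0 y=6 heading=S
t=2 move(3) ⇒ x=0 y=3 heading=S
all 25 alternatives checked — unique.

turn(right), move(3)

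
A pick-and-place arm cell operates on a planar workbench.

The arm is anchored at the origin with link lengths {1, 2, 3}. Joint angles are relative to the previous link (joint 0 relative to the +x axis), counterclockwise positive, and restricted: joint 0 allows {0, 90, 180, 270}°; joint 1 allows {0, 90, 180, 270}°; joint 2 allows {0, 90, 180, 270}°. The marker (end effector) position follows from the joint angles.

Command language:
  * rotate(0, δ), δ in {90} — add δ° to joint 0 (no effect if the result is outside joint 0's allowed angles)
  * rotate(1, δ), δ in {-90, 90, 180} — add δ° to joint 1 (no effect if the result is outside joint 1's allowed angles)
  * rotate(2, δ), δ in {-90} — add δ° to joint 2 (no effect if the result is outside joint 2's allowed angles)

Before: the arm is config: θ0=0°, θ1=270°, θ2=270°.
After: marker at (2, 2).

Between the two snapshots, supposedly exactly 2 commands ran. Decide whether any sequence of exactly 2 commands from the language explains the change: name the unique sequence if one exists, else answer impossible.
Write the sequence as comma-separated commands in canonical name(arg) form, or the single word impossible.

start: config: θ0=0°, θ1=270°, θ2=270°
step 1 (rotate(0, 90)): config: θ0=90°, θ1=270°, θ2=270°
step 2 (rotate(0, 90)): config: θ0=180°, θ1=270°, θ2=270°
all 25 alternatives checked — unique.

rotate(0, 90), rotate(0, 90)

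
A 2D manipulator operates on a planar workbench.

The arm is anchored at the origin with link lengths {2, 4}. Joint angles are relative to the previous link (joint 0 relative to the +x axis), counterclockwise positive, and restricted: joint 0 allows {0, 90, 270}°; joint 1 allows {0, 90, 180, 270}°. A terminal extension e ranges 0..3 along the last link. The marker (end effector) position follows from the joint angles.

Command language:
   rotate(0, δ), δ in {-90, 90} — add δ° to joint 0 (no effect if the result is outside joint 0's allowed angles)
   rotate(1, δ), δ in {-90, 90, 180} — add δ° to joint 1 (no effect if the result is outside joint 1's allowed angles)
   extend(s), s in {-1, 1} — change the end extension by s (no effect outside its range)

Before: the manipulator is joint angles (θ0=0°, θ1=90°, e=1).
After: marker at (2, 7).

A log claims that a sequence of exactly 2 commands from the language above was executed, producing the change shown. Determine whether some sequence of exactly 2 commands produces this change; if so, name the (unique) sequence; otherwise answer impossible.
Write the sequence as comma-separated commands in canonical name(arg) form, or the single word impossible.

extend(1), extend(1)

from: joint angles (θ0=0°, θ1=90°, e=1)
step 1 (extend(1)): joint angles (θ0=0°, θ1=90°, e=2)
step 2 (extend(1)): joint angles (θ0=0°, θ1=90°, e=3)
all 49 alternatives checked — unique.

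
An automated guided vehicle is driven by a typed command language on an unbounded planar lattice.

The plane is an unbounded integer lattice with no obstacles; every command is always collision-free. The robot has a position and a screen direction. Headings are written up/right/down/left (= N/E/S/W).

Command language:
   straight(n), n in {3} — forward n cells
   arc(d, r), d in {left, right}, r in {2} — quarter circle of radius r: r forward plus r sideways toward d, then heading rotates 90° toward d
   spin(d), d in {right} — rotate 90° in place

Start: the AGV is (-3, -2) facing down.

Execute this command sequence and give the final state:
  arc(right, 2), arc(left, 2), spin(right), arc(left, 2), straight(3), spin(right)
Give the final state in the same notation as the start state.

(-9, -11) facing left

begin: (-3, -2) facing down
t=1 arc(right, 2) ⇒ (-5, -4) facing left
t=2 arc(left, 2) ⇒ (-7, -6) facing down
t=3 spin(right) ⇒ (-7, -6) facing left
t=4 arc(left, 2) ⇒ (-9, -8) facing down
t=5 straight(3) ⇒ (-9, -11) facing down
t=6 spin(right) ⇒ (-9, -11) facing left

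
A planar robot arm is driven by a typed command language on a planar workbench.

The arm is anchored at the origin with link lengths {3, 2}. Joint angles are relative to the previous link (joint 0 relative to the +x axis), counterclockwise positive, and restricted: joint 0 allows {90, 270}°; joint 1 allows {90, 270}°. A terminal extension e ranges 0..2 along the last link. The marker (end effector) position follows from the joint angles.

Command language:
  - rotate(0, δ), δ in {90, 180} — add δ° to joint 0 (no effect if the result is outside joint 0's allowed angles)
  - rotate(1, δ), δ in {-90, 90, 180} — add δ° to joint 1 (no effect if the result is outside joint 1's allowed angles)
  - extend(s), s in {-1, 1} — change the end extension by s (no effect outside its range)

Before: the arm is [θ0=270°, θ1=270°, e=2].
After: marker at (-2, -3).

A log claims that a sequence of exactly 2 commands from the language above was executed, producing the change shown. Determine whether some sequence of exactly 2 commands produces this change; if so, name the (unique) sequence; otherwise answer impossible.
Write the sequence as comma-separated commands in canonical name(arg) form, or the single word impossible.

start: [θ0=270°, θ1=270°, e=2]
t=1 extend(-1) ⇒ [θ0=270°, θ1=270°, e=1]
t=2 extend(-1) ⇒ [θ0=270°, θ1=270°, e=0]
uniquely the one of 49 2-step routes that fits.

extend(-1), extend(-1)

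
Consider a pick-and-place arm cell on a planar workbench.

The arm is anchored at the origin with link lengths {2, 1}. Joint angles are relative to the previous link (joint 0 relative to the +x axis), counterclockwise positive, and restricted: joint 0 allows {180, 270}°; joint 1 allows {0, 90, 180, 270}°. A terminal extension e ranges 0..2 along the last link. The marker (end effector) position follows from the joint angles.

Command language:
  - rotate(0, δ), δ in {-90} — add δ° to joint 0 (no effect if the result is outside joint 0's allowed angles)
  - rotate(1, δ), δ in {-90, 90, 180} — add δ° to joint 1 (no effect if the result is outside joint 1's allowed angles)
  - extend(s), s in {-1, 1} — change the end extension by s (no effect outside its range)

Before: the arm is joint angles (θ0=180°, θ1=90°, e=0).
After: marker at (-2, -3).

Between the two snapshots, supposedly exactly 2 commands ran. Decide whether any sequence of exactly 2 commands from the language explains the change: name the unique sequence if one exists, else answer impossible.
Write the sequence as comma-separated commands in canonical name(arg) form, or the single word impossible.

start: joint angles (θ0=180°, θ1=90°, e=0)
1. extend(1) → joint angles (θ0=180°, θ1=90°, e=1)
2. extend(1) → joint angles (θ0=180°, θ1=90°, e=2)
no rival 2-sequence matches.

extend(1), extend(1)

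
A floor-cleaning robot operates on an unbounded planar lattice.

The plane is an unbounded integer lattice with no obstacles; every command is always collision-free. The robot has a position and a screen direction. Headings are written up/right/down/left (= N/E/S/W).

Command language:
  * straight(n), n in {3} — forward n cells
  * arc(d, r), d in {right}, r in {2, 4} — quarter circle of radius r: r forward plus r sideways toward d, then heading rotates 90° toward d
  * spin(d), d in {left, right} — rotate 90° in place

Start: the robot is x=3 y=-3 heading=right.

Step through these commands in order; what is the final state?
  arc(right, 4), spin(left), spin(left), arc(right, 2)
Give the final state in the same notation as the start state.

x=9 y=-5 heading=right

begin: x=3 y=-3 heading=right
step 1 (arc(right, 4)): x=7 y=-7 heading=down
step 2 (spin(left)): x=7 y=-7 heading=right
step 3 (spin(left)): x=7 y=-7 heading=up
step 4 (arc(right, 2)): x=9 y=-5 heading=right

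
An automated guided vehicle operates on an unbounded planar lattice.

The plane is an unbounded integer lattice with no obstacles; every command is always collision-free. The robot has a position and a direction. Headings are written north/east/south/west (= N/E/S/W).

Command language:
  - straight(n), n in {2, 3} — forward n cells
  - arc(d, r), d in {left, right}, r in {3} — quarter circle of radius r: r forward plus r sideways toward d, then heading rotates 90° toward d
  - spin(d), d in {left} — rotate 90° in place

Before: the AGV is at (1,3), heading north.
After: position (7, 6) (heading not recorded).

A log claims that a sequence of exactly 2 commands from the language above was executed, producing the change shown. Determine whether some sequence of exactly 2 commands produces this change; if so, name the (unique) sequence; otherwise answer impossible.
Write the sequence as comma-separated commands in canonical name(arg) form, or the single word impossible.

key: order matters: swapping arc(right, 3) and straight(3) lands elsewhere
t0: at (1,3), heading north
[1] after arc(right, 3): at (4,6), heading east
[2] after straight(3): at (7,6), heading east
no rival 2-sequence matches.

arc(right, 3), straight(3)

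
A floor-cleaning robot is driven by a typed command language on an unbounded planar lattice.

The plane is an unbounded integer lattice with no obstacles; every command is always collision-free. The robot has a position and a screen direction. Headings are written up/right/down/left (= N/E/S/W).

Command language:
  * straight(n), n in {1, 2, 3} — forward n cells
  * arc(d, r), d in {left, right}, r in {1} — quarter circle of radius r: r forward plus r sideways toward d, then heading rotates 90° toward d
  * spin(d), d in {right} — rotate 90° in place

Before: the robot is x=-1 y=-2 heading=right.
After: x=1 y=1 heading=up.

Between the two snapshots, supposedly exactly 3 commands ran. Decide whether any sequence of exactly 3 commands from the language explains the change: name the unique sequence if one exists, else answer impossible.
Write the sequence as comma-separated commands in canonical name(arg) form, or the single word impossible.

straight(1), arc(left, 1), straight(2)

key: order matters: swapping straight(1) and straight(2) lands elsewhere
start: x=-1 y=-2 heading=right
step 1 (straight(1)): x=0 y=-2 heading=right
step 2 (arc(left, 1)): x=1 y=-1 heading=up
step 3 (straight(2)): x=1 y=1 heading=up
no other 3-command option fits: unique.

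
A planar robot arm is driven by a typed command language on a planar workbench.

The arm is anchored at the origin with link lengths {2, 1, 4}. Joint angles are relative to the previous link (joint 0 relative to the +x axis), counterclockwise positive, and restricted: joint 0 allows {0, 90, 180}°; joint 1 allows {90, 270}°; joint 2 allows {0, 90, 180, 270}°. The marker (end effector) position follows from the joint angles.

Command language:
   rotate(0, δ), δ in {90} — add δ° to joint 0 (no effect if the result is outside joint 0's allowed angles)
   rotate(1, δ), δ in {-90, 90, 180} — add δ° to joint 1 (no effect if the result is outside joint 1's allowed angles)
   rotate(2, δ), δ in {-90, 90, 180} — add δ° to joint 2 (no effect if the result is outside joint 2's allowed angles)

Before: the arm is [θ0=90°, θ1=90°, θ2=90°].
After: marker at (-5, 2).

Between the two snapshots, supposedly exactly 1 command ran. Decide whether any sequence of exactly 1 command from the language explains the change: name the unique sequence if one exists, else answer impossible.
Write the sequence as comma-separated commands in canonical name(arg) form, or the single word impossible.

rotate(2, -90)

t0: [θ0=90°, θ1=90°, θ2=90°]
t=1 rotate(2, -90) ⇒ [θ0=90°, θ1=90°, θ2=0°]
no other 1-command option fits: unique.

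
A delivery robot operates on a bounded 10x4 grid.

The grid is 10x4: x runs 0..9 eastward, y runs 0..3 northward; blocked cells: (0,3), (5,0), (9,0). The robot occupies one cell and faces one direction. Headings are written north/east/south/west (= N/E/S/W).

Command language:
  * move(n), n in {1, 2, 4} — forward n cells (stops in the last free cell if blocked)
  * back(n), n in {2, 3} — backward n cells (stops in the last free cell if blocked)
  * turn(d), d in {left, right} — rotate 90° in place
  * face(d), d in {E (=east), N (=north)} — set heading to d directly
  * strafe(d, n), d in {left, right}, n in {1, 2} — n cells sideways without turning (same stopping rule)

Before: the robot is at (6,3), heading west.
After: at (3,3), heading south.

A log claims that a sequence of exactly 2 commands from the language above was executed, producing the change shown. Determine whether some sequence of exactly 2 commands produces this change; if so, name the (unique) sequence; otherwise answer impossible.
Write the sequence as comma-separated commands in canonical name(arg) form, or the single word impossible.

impossible

every 2-command combo misses the target.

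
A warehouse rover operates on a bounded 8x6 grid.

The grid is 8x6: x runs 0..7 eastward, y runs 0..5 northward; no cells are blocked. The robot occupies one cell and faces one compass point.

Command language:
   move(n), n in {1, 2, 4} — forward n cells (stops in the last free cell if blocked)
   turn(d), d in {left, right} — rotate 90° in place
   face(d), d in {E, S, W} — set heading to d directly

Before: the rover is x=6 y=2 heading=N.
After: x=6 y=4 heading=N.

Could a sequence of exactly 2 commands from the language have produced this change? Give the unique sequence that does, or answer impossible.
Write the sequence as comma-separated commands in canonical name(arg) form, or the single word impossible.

move(1), move(1)

key: still facing N at the end — nothing in the sequence rotates
t0: x=6 y=2 heading=N
[1] after move(1): x=6 y=3 heading=N
[2] after move(1): x=6 y=4 heading=N
no other 2-command option fits: unique.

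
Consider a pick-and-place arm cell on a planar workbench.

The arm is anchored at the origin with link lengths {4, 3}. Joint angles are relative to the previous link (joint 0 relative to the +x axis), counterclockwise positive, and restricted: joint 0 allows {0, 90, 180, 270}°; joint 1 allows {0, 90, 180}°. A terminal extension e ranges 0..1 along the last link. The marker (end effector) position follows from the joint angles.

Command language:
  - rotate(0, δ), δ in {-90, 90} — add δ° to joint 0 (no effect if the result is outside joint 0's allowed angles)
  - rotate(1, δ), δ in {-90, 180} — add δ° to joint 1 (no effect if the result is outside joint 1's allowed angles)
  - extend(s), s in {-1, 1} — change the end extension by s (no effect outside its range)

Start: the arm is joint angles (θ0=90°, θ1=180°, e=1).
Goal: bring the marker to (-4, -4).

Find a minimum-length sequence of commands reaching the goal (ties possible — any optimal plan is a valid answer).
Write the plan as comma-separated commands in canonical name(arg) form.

begin: joint angles (θ0=90°, θ1=180°, e=1)
t=1 rotate(0, 90) ⇒ joint angles (θ0=180°, θ1=180°, e=1)
t=2 rotate(1, -90) ⇒ joint angles (θ0=180°, θ1=90°, e=1)
nothing shorter than 2 reaches the goal.

rotate(0, 90), rotate(1, -90)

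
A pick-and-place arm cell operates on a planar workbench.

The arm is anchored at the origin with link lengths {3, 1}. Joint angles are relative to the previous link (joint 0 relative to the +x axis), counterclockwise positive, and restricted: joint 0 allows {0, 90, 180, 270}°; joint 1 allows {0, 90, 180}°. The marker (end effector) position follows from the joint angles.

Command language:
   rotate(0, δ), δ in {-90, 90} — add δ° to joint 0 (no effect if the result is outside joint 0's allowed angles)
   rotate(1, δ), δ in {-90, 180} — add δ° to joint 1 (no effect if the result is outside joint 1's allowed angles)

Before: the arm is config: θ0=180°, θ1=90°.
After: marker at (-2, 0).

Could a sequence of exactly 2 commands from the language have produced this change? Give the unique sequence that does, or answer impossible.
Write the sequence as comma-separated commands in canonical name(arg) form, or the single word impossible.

key: order matters: swapping rotate(1, -90) and rotate(1, 180) lands elsewhere
begin: config: θ0=180°, θ1=90°
step 1 (rotate(1, -90)): config: θ0=180°, θ1=0°
step 2 (rotate(1, 180)): config: θ0=180°, θ1=180°
uniquely the one of 16 2-step routes that fits.

rotate(1, -90), rotate(1, 180)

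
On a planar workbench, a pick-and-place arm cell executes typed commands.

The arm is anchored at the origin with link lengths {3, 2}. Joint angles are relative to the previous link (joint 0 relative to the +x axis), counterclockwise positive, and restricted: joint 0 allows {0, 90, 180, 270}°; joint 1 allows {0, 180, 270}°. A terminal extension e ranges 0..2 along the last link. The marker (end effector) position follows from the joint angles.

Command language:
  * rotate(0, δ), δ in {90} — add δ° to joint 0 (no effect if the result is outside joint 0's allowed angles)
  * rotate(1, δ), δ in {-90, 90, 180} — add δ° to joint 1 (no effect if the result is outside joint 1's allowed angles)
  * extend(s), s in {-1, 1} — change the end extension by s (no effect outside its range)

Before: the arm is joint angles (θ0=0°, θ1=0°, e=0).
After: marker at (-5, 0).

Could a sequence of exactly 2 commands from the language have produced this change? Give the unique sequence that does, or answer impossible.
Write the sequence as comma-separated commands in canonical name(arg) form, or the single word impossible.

t0: joint angles (θ0=0°, θ1=0°, e=0)
t=1 rotate(0, 90) ⇒ joint angles (θ0=90°, θ1=0°, e=0)
t=2 rotate(0, 90) ⇒ joint angles (θ0=180°, θ1=0°, e=0)
no rival 2-sequence matches.

rotate(0, 90), rotate(0, 90)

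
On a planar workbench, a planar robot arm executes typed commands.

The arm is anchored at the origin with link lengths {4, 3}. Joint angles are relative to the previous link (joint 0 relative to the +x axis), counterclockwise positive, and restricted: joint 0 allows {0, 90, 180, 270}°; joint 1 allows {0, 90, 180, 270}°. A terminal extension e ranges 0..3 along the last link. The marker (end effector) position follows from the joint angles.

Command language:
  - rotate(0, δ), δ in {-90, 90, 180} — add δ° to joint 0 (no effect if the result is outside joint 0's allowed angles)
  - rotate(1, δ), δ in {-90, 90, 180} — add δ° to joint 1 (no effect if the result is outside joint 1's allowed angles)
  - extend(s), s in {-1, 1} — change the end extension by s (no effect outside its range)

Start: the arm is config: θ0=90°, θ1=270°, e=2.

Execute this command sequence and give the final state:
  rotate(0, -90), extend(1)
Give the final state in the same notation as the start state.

config: θ0=0°, θ1=270°, e=3

from: config: θ0=90°, θ1=270°, e=2
t=1 rotate(0, -90) ⇒ config: θ0=0°, θ1=270°, e=2
t=2 extend(1) ⇒ config: θ0=0°, θ1=270°, e=3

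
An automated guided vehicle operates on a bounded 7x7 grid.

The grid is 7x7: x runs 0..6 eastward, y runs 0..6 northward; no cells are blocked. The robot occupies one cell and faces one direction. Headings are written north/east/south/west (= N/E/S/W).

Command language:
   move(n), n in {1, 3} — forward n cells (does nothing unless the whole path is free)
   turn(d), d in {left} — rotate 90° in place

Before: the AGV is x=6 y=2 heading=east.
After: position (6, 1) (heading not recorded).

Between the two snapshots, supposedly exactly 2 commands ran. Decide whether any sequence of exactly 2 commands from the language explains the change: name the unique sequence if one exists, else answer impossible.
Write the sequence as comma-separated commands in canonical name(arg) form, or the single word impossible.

impossible

all 9 sequences checked — none match.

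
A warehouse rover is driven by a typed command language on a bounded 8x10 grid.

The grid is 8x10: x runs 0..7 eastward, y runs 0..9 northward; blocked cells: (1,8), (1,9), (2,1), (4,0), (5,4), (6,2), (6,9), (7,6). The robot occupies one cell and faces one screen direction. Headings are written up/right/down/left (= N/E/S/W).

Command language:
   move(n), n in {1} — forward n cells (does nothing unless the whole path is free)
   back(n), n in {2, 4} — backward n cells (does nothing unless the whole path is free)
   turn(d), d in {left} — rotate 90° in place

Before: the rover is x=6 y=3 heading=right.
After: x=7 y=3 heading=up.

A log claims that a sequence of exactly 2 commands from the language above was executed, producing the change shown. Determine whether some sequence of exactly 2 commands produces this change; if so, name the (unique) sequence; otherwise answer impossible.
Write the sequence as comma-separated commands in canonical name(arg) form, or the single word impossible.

key: position moved to (7,3) AND the heading swung to N — translation plus rotation needed
t0: x=6 y=3 heading=right
step 1 (move(1)): x=7 y=3 heading=right
step 2 (turn(left)): x=7 y=3 heading=up
no other 2-command option fits: unique.

move(1), turn(left)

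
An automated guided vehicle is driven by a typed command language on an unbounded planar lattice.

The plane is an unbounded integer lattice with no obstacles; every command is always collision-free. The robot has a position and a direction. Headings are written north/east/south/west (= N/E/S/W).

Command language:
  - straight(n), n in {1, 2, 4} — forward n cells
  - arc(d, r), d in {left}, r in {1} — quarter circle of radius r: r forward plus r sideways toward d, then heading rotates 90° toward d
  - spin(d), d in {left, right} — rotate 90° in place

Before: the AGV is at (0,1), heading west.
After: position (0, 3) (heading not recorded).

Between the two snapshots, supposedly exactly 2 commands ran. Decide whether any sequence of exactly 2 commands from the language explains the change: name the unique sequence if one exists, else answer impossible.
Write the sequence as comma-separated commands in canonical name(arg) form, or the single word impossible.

spin(right), straight(2)

key: order matters: swapping spin(right) and straight(2) lands elsewhere
t0: at (0,1), heading west
t=1 spin(right) ⇒ at (0,1), heading north
t=2 straight(2) ⇒ at (0,3), heading north
no other 2-command option fits: unique.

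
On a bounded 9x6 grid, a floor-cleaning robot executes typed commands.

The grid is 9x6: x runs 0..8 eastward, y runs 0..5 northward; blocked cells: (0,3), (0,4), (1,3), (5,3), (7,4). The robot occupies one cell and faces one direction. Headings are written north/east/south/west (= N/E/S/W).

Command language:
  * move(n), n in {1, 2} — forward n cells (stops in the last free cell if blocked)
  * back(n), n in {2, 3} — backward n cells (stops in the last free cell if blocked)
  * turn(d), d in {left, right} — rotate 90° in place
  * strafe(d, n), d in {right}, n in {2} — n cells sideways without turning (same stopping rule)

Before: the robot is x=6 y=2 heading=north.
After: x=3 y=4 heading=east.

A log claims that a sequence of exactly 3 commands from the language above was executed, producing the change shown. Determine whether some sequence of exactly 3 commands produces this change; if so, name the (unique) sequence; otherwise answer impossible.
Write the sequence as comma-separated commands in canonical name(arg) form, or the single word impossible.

move(2), turn(right), back(3)

key: order matters: swapping move(2) and back(3) lands elsewhere
begin: x=6 y=2 heading=north
step 1 (move(2)): x=6 y=4 heading=north
step 2 (turn(right)): x=6 y=4 heading=east
step 3 (back(3)): x=3 y=4 heading=east
all 343 alternatives checked — unique.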